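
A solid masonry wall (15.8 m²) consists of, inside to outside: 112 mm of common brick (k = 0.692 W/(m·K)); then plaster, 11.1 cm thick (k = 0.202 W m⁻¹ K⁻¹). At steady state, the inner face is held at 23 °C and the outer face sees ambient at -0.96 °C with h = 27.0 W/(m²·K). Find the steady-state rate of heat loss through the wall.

Resistance network (inner→outer):
  R_common brick = L/(kA) = 0.112/(0.692·15.8) = 0.01024 K/W
  R_plaster = L/(kA) = 0.111/(0.202·15.8) = 0.03478 K/W
  R_conv,out = 1/(hA) = 1/(27.0·15.8) = 0.002344 K/W
ΣR = 0.01024 + 0.03478 + 0.002344 = 0.04736 K/W
Q = ΔT/ΣR = (23 °C − -0.96 °C)/0.04736 = 506 W

Q = 506 W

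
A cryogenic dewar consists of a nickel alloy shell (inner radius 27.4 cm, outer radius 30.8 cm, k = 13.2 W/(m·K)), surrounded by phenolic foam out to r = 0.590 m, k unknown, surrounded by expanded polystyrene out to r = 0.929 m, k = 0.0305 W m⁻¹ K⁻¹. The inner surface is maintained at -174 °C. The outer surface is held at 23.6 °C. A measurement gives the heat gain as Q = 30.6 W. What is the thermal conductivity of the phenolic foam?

k = 0.0255 W/m·K

ΣR = ΔT/Q = |-174 − 23.6|/30.6 = 6.458 K/W
Known resistances:
  R_nickel alloy = (1/0.274 − 1/0.308)/(4πk) = 0.4029/(4π·13.2) = 0.002429 K/W
  R_expanded polystyrene = (1/0.590 − 1/0.929)/(4πk) = 0.6185/(4π·0.0305) = 1.614 K/W
R_phenolic foam = ΣR − ΣR_known = 6.458 − 1.616 = 4.842 K/W
(1/r₁−1/r₂)/(4πk) = 4.842 ⇒ k = 1.552/(4π·4.842) = 0.0255 W/m·K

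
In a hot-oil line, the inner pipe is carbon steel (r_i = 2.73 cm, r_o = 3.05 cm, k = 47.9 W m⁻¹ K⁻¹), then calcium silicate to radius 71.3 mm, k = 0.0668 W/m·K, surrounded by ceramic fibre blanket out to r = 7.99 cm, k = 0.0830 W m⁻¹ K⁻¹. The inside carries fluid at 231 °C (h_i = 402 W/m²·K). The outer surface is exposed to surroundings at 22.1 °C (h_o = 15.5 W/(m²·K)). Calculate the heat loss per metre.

Series thermal resistances, inner to outer:
  R'_conv,in = 1/(2πr h) = 1/(2π·0.0273·402) = 0.01450 m·K/W
  R'_carbon steel = ln(0.0305/0.0273)/(2πk) = 0.1108/(2π·47.9) = 3.683×10^-4 m·K/W
  R'_calcium silicate = ln(0.0713/0.0305)/(2πk) = 0.8492/(2π·0.0668) = 2.023 m·K/W
  R'_ceramic fibre blanket = ln(0.0799/0.0713)/(2πk) = 0.1139/(2π·0.0830) = 0.2184 m·K/W
  R'_conv,out = 1/(2πr h) = 1/(2π·0.0799·15.5) = 0.1285 m·K/W
ΣR = 0.01450 + 3.683×10^-4 + 2.023 + 0.2184 + 0.1285 = 2.385 m·K/W
Q' = ΔT/ΣR = (231 °C − 22.1 °C)/2.385 = 87.6 W/m

Q' = 87.6 W/m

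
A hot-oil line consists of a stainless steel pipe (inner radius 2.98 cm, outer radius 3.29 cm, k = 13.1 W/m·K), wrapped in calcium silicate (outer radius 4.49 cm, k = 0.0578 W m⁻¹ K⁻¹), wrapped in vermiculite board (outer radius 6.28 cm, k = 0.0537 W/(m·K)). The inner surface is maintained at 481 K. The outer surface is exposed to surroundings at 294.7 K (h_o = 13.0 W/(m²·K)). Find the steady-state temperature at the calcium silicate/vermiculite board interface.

Resistance network (inner→outer):
  R'_stainless steel = ln(0.0329/0.0298)/(2πk) = 0.09896/(2π·13.1) = 0.001202 m·K/W
  R'_calcium silicate = ln(0.0449/0.0329)/(2πk) = 0.3110/(2π·0.0578) = 0.8563 m·K/W
  R'_vermiculite board = ln(0.0628/0.0449)/(2πk) = 0.3355/(2π·0.0537) = 0.9944 m·K/W
  R'_conv,out = 1/(2πr h) = 1/(2π·0.0628·13.0) = 0.1949 m·K/W
ΣR = 0.001202 + 0.8563 + 0.9944 + 0.1949 = 2.047 m·K/W
Q' = ΔT/ΣR = (481 K − 294.7 K)/2.047 = 91.01 W/m
From the inner boundary to the calcium silicate/vermiculite board interface, ΣR_partial = 0.8575 m·K/W.
T_interface = T_in − Q'·ΣR_partial = 481 K − (91.01)(0.8575) = 403 K

T = 403 K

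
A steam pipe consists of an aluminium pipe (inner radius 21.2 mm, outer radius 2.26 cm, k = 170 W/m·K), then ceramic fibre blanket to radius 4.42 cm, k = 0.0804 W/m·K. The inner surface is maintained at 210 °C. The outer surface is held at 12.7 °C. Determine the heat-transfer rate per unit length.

Treat each layer as a resistance in series:
  R'_aluminium = ln(0.0226/0.0212)/(2πk) = 0.06395/(2π·170) = 5.987×10^-5 m·K/W
  R'_ceramic fibre blanket = ln(0.0442/0.0226)/(2πk) = 0.6708/(2π·0.0804) = 1.328 m·K/W
ΣR = 5.987×10^-5 + 1.328 = 1.328 m·K/W
Q' = ΔT/ΣR = (210 °C − 12.7 °C)/1.328 = 149 W/m

Q' = 149 W/m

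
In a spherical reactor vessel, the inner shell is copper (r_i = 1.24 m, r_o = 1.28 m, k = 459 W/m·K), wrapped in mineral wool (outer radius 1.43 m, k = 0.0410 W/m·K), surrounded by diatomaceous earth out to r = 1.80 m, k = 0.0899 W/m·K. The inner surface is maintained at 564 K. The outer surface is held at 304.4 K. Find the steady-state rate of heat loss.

Q = 907 W

Treat each layer as a resistance in series:
  R_copper = (1/1.24 − 1/1.28)/(4πk) = 0.02520/(4π·459) = 4.369×10^-6 K/W
  R_mineral wool = (1/1.28 − 1/1.43)/(4πk) = 0.08195/(4π·0.0410) = 0.1591 K/W
  R_diatomaceous earth = (1/1.43 − 1/1.80)/(4πk) = 0.1437/(4π·0.0899) = 0.1272 K/W
ΣR = 4.369×10^-6 + 0.1591 + 0.1272 = 0.2863 K/W
Q = ΔT/ΣR = (564 K − 304.4 K)/0.2863 = 907 W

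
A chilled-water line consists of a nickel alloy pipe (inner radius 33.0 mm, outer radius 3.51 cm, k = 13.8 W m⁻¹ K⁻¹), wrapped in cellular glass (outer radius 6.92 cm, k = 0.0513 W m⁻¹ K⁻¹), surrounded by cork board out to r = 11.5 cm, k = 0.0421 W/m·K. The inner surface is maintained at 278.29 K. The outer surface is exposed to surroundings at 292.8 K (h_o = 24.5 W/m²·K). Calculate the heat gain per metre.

Series thermal resistances, inner to outer:
  R'_nickel alloy = ln(0.0351/0.0330)/(2πk) = 0.06169/(2π·13.8) = 7.115×10^-4 m·K/W
  R'_cellular glass = ln(0.0692/0.0351)/(2πk) = 0.6788/(2π·0.0513) = 2.106 m·K/W
  R'_cork board = ln(0.115/0.0692)/(2πk) = 0.5079/(2π·0.0421) = 1.920 m·K/W
  R'_conv,out = 1/(2πr h) = 1/(2π·0.115·24.5) = 0.05649 m·K/W
ΣR = 7.115×10^-4 + 2.106 + 1.920 + 0.05649 = 4.083 m·K/W
Q' = ΔT/ΣR = (278.29 K − 292.8 K)/4.083 = -3.55 W/m
(Negative Q' ⇒ heat flows inward; heat gain = 3.55 W/m.)

Q' = 3.55 W/m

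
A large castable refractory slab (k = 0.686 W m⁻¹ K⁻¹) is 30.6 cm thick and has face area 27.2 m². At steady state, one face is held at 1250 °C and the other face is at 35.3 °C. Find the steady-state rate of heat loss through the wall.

Q = 74.1 kW

Q = kA·ΔT/L = 0.686 × 27.2 × |1250 °C − 35.3 °C| / 0.306 = 74100 W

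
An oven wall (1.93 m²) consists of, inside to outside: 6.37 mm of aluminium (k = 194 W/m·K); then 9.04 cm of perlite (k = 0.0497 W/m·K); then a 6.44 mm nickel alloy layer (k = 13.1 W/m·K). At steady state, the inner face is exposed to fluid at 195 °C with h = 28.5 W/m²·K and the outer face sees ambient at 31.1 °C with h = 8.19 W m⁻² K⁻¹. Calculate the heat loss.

Series thermal resistances, inner to outer:
  R_conv,in = 1/(hA) = 1/(28.5·1.93) = 0.01818 K/W
  R_aluminium = L/(kA) = 0.00637/(194·1.93) = 1.701×10^-5 K/W
  R_perlite = L/(kA) = 0.0904/(0.0497·1.93) = 0.9424 K/W
  R_nickel alloy = L/(kA) = 0.00644/(13.1·1.93) = 2.547×10^-4 K/W
  R_conv,out = 1/(hA) = 1/(8.19·1.93) = 0.06326 K/W
ΣR = 0.01818 + 1.701×10^-5 + 0.9424 + 2.547×10^-4 + 0.06326 = 1.024 K/W
Q = ΔT/ΣR = (195 °C − 31.1 °C)/1.024 = 160 W

Q = 160 W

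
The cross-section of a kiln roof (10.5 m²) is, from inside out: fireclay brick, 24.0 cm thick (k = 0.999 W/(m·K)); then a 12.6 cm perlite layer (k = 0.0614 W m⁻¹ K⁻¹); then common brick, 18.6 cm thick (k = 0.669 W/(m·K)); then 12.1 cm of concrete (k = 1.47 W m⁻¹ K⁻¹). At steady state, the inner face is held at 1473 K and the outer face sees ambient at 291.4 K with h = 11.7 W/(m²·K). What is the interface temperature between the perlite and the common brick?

Series thermal resistances, inner to outer:
  R_fireclay brick = L/(kA) = 0.240/(0.999·10.5) = 0.02288 K/W
  R_perlite = L/(kA) = 0.126/(0.0614·10.5) = 0.1954 K/W
  R_common brick = L/(kA) = 0.186/(0.669·10.5) = 0.02648 K/W
  R_concrete = L/(kA) = 0.121/(1.47·10.5) = 0.007839 K/W
  R_conv,out = 1/(hA) = 1/(11.7·10.5) = 0.008140 K/W
ΣR = 0.02288 + 0.1954 + 0.02648 + 0.007839 + 0.008140 = 0.2607 K/W
Q = ΔT/ΣR = (1473 K − 291.4 K)/0.2607 = 4532 W
From the inner boundary to the perlite/common brick interface, ΣR_partial = 0.2183 K/W.
T_interface = T_in − Q·ΣR_partial = 1473 K − (4532)(0.2183) = 484 K

T = 484 K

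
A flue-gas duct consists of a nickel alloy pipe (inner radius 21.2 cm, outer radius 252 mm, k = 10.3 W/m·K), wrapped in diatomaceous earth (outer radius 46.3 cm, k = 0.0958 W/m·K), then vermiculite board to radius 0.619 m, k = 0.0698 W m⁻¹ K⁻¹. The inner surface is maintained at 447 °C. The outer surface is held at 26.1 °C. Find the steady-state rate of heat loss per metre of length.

Q' = 251 W/m

Resistance network (inner→outer):
  R'_nickel alloy = ln(0.252/0.212)/(2πk) = 0.1728/(2π·10.3) = 0.002671 m·K/W
  R'_diatomaceous earth = ln(0.463/0.252)/(2πk) = 0.6083/(2π·0.0958) = 1.011 m·K/W
  R'_vermiculite board = ln(0.619/0.463)/(2πk) = 0.2904/(2π·0.0698) = 0.6621 m·K/W
ΣR = 0.002671 + 1.011 + 0.6621 = 1.676 m·K/W
Q' = ΔT/ΣR = (447 °C − 26.1 °C)/1.676 = 251 W/m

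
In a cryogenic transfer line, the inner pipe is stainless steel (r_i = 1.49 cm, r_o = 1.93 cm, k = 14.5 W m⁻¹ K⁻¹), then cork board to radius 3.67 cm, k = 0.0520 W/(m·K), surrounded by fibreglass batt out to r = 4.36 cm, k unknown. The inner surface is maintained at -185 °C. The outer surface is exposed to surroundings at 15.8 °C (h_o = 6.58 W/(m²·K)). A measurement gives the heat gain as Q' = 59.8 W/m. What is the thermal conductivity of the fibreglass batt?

ΣR = ΔT/Q' = |-185 − 15.8|/59.8 = 3.358 m·K/W
Known resistances:
  R'_stainless steel = ln(0.0193/0.0149)/(2πk) = 0.2587/(2π·14.5) = 0.002840 m·K/W
  R'_cork board = ln(0.0367/0.0193)/(2πk) = 0.6427/(2π·0.0520) = 1.967 m·K/W
  R'_conv,out = 1/(2πr h) = 1/(2π·0.0436·6.58) = 0.5548 m·K/W
R_fibreglass batt = ΣR − ΣR_known = 3.358 − 2.525 = 0.8330 m·K/W
ln(r₂/r₁)/(2πk) = 0.8330 ⇒ k = 0.1723/(2π·0.8330) = 0.0329 W/m·K

k = 0.0329 W/m·K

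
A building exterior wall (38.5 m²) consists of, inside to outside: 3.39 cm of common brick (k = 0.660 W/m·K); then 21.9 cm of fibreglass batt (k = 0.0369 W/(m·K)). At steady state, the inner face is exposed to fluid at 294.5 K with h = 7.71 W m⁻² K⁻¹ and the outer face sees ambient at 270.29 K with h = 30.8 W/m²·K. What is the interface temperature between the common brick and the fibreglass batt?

Resistance network (inner→outer):
  R_conv,in = 1/(hA) = 1/(7.71·38.5) = 0.003369 K/W
  R_common brick = L/(kA) = 0.0339/(0.660·38.5) = 0.001334 K/W
  R_fibreglass batt = L/(kA) = 0.219/(0.0369·38.5) = 0.1542 K/W
  R_conv,out = 1/(hA) = 1/(30.8·38.5) = 8.433×10^-4 K/W
ΣR = 0.003369 + 0.001334 + 0.1542 + 8.433×10^-4 = 0.1597 K/W
Q = ΔT/ΣR = (294.5 K − 270.29 K)/0.1597 = 151.6 W
From the inner boundary to the common brick/fibreglass batt interface, ΣR_partial = 0.004703 K/W.
T_interface = T_in − Q·ΣR_partial = 294.5 K − (151.6)(0.004703) = 293.8 K

T = 293.8 K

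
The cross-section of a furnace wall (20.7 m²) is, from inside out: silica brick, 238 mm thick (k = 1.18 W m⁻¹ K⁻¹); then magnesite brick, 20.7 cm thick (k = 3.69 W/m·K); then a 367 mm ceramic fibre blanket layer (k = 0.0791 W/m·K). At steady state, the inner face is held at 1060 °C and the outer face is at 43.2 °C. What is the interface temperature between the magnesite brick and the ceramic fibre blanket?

T = 1006 °C

Resistance network (inner→outer):
  R_silica brick = L/(kA) = 0.238/(1.18·20.7) = 0.009744 K/W
  R_magnesite brick = L/(kA) = 0.207/(3.69·20.7) = 0.002710 K/W
  R_ceramic fibre blanket = L/(kA) = 0.367/(0.0791·20.7) = 0.2241 K/W
ΣR = 0.009744 + 0.002710 + 0.2241 = 0.2366 K/W
Q = ΔT/ΣR = (1060 °C − 43.2 °C)/0.2366 = 4298 W
From the inner boundary to the magnesite brick/ceramic fibre blanket interface, ΣR_partial = 0.01245 K/W.
T_interface = T_in − Q·ΣR_partial = 1060 °C − (4298)(0.01245) = 1006 °C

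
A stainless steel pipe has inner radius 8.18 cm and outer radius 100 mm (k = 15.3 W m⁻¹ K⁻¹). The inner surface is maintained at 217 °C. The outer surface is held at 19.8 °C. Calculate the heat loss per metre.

Q' = 94.4 kW/m

Q' = 2πk·ΔT/ln(r₂/r₁) = 2π × 15.3 × 197.2 / ln(0.100/0.0818) = 94400 W/m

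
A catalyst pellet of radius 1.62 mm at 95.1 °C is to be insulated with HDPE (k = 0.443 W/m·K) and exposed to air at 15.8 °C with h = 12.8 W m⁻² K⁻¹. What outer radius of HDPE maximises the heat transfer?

r_cr = 6.92 cm

For a sphere, r_cr = 2k_ins/h = 2·0.443/12.8 = 0.0692 m = 6.92 cm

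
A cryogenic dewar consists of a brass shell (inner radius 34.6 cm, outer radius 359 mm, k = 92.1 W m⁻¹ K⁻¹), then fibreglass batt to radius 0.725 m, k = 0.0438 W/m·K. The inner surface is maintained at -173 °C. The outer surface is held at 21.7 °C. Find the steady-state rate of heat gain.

Series thermal resistances, inner to outer:
  R_brass = (1/0.346 − 1/0.359)/(4πk) = 0.1047/(4π·92.1) = 9.043×10^-5 K/W
  R_fibreglass batt = (1/0.359 − 1/0.725)/(4πk) = 1.406/(4π·0.0438) = 2.555 K/W
ΣR = 9.043×10^-5 + 2.555 = 2.555 K/W
Q = ΔT/ΣR = (-173 °C − 21.7 °C)/2.555 = -76.2 W
(Negative Q ⇒ heat flows inward; heat gain = 76.2 W.)

Q = 76.2 W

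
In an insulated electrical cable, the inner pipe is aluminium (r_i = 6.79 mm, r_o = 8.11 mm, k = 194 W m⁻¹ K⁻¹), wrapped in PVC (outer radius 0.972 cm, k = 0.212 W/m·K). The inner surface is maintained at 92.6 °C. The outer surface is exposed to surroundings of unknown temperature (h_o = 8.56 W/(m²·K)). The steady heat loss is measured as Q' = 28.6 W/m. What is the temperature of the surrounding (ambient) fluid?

T_out = 34.0 °C

Series resistances:
  R'_aluminium = ln(0.00811/0.00679)/(2πk) = 0.1776/(2π·194) = 1.457×10^-4 m·K/W
  R'_PVC = ln(0.00972/0.00811)/(2πk) = 0.1811/(2π·0.212) = 0.1359 m·K/W
  R'_conv,out = 1/(2πr h) = 1/(2π·0.00972·8.56) = 1.913 m·K/W
ΣR = 2.049 m·K/W
ΔT = Q'·ΣR = 28.6 × 2.049 = 58.60 K
Heat flows outward, so T_out = T_in − ΔT = 92.6 − 58.60 = 34.0 °C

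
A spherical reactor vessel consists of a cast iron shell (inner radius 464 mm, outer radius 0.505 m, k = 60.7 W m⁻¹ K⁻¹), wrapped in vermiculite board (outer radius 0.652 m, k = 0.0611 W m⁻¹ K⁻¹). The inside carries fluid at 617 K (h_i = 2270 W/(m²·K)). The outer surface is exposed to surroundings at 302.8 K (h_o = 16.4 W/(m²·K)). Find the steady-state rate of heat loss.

Q = 530 W

Series thermal resistances, inner to outer:
  R_conv,in = 1/(4πr²h) = 1/(4π·0.464²·2270) = 1.628×10^-4 K/W
  R_cast iron = (1/0.464 − 1/0.505)/(4πk) = 0.1750/(4π·60.7) = 2.294×10^-4 K/W
  R_vermiculite board = (1/0.505 − 1/0.652)/(4πk) = 0.4465/(4π·0.0611) = 0.5815 K/W
  R_conv,out = 1/(4πr²h) = 1/(4π·0.652²·16.4) = 0.01141 K/W
ΣR = 1.628×10^-4 + 2.294×10^-4 + 0.5815 + 0.01141 = 0.5933 K/W
Q = ΔT/ΣR = (617 K − 302.8 K)/0.5933 = 530 W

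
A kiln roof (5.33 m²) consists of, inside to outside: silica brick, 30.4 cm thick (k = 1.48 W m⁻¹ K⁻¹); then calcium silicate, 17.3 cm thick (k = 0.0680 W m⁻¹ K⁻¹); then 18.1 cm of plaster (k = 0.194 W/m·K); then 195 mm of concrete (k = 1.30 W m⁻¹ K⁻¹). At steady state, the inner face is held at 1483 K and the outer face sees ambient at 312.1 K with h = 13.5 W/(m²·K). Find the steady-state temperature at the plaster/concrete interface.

Series thermal resistances, inner to outer:
  R_silica brick = L/(kA) = 0.304/(1.48·5.33) = 0.03854 K/W
  R_calcium silicate = L/(kA) = 0.173/(0.0680·5.33) = 0.4773 K/W
  R_plaster = L/(kA) = 0.181/(0.194·5.33) = 0.1750 K/W
  R_concrete = L/(kA) = 0.195/(1.30·5.33) = 0.02814 K/W
  R_conv,out = 1/(hA) = 1/(13.5·5.33) = 0.01390 K/W
ΣR = 0.03854 + 0.4773 + 0.1750 + 0.02814 + 0.01390 = 0.7329 K/W
Q = ΔT/ΣR = (1483 K − 312.1 K)/0.7329 = 1598 W
From the inner boundary to the plaster/concrete interface, ΣR_partial = 0.6908 K/W.
T_interface = T_in − Q·ΣR_partial = 1483 K − (1598)(0.6908) = 379 K

T = 379 K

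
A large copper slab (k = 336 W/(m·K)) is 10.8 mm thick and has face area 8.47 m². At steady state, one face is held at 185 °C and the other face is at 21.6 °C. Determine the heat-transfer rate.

Q = kA·ΔT/L = 336 × 8.47 × |185 °C − 21.6 °C| / 0.0108 = 4.31×10^7 W

Q = 4.31×10^7 W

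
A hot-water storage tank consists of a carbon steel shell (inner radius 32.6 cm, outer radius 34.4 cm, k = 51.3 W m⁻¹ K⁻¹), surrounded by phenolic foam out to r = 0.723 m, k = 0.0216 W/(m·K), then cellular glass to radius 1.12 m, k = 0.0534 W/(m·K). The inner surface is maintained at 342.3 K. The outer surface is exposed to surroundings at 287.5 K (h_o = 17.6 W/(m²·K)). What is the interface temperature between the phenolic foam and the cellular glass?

Resistance network (inner→outer):
  R_carbon steel = (1/0.326 − 1/0.344)/(4πk) = 0.1605/(4π·51.3) = 2.490×10^-4 K/W
  R_phenolic foam = (1/0.344 − 1/0.723)/(4πk) = 1.524/(4π·0.0216) = 5.614 K/W
  R_cellular glass = (1/0.723 − 1/1.12)/(4πk) = 0.4903/(4π·0.0534) = 0.7306 K/W
  R_conv,out = 1/(4πr²h) = 1/(4π·1.12²·17.6) = 0.003604 K/W
ΣR = 2.490×10^-4 + 5.614 + 0.7306 + 0.003604 = 6.348 K/W
Q = ΔT/ΣR = (342.3 K − 287.5 K)/6.348 = 8.633 W
From the inner boundary to the phenolic foam/cellular glass interface, ΣR_partial = 5.614 K/W.
T_interface = T_in − Q·ΣR_partial = 342.3 K − (8.633)(5.614) = 293.8 K

T = 293.8 K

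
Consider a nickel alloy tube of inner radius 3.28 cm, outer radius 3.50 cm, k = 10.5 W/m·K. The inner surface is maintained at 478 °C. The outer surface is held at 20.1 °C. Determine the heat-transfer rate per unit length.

Q' = 2πk·ΔT/ln(r₂/r₁) = 2π × 10.5 × 457.9 / ln(0.0350/0.0328) = 4.65×10^5 W/m

Q' = 4.65×10^5 W/m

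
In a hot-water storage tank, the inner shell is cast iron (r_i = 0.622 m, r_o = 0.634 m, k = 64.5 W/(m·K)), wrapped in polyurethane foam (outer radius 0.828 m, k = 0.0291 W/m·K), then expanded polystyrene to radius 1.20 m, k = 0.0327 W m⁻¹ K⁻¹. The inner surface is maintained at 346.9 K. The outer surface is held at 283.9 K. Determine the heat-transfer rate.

Q = 32.8 W

Treat each layer as a resistance in series:
  R_cast iron = (1/0.622 − 1/0.634)/(4πk) = 0.03043/(4π·64.5) = 3.754×10^-5 K/W
  R_polyurethane foam = (1/0.634 − 1/0.828)/(4πk) = 0.3696/(4π·0.0291) = 1.011 K/W
  R_expanded polystyrene = (1/0.828 − 1/1.20)/(4πk) = 0.3744/(4π·0.0327) = 0.9111 K/W
ΣR = 3.754×10^-5 + 1.011 + 0.9111 = 1.922 K/W
Q = ΔT/ΣR = (346.9 K − 283.9 K)/1.922 = 32.8 W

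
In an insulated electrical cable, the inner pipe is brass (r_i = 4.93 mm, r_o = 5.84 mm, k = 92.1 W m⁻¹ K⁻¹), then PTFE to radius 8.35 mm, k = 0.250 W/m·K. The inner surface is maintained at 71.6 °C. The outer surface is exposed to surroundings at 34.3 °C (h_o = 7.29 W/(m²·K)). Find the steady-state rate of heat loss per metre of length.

Q' = 13.1 W/m

Resistance network (inner→outer):
  R'_brass = ln(0.00584/0.00493)/(2πk) = 0.1694/(2π·92.1) = 2.927×10^-4 m·K/W
  R'_PTFE = ln(0.00835/0.00584)/(2πk) = 0.3575/(2π·0.250) = 0.2276 m·K/W
  R'_conv,out = 1/(2πr h) = 1/(2π·0.00835·7.29) = 2.615 m·K/W
ΣR = 2.927×10^-4 + 0.2276 + 2.615 = 2.843 m·K/W
Q' = ΔT/ΣR = (71.6 °C − 34.3 °C)/2.843 = 13.1 W/m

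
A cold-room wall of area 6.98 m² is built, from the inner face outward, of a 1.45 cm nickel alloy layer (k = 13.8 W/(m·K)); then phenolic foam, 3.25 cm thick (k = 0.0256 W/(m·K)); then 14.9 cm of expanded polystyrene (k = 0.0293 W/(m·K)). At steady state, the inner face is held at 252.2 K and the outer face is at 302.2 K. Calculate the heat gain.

Q = 54.9 W

Resistance network (inner→outer):
  R_nickel alloy = L/(kA) = 0.0145/(13.8·6.98) = 1.505×10^-4 K/W
  R_phenolic foam = L/(kA) = 0.0325/(0.0256·6.98) = 0.1819 K/W
  R_expanded polystyrene = L/(kA) = 0.149/(0.0293·6.98) = 0.7286 K/W
ΣR = 1.505×10^-4 + 0.1819 + 0.7286 = 0.9107 K/W
Q = ΔT/ΣR = (252.2 K − 302.2 K)/0.9107 = -54.9 W
(Negative Q ⇒ heat flows inward; heat gain = 54.9 W.)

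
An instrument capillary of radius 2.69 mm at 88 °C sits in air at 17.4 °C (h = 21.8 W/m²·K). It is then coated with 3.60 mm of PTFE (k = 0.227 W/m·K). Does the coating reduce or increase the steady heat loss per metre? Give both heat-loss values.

increases: 26.0 → 40.2 W/m

Critical radius for a cylinder: r_cr = k/h = 0.0104 m = 1.04 cm.
Outer radius after coating: r₂ = 0.00269 + 0.00360 = 0.00629 m.
Since r₁ < r_cr and r₂ ≤ r_cr, the coating moves toward the maximum at r_cr — heat loss rises.
Bare: R = 1/(2πr₁h) = 2.714 m·K/W; Q = 70.6/2.714 = 26.0 W/m.
Coated: R = R_cond + R_conv = 1.756 m·K/W; Q = 70.6/1.756 = 40.2 W/m.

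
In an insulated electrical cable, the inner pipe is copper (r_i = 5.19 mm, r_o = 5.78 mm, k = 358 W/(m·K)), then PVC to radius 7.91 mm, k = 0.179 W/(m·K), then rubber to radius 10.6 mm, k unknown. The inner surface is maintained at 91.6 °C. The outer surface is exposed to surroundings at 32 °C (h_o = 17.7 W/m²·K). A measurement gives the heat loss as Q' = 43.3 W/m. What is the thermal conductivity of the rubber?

k = 0.187 W/m·K

ΣR = ΔT/Q' = |91.6 − 32|/43.3 = 1.376 m·K/W
Known resistances:
  R'_copper = ln(0.00578/0.00519)/(2πk) = 0.1077/(2π·358) = 4.787×10^-5 m·K/W
  R'_PVC = ln(0.00791/0.00578)/(2πk) = 0.3137/(2π·0.179) = 0.2789 m·K/W
  R'_conv,out = 1/(2πr h) = 1/(2π·0.0106·17.7) = 0.8483 m·K/W
R_rubber = ΣR − ΣR_known = 1.376 − 1.127 = 0.2490 m·K/W
ln(r₂/r₁)/(2πk) = 0.2490 ⇒ k = 0.2927/(2π·0.2490) = 0.187 W/m·K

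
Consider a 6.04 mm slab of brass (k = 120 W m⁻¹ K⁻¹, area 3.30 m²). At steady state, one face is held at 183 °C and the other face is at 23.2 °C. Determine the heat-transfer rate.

Q = 1.05×10^7 W

Q = kA·ΔT/L = 120 × 3.30 × |183 °C − 23.2 °C| / 0.00604 = 1.05×10^7 W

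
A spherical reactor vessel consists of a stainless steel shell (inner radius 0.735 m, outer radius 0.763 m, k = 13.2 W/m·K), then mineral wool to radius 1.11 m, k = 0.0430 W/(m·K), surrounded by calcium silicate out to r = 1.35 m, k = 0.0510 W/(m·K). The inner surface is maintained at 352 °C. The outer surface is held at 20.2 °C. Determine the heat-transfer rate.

Q = 329 W

Resistance network (inner→outer):
  R_stainless steel = (1/0.735 − 1/0.763)/(4πk) = 0.04993/(4π·13.2) = 3.010×10^-4 K/W
  R_mineral wool = (1/0.763 − 1/1.11)/(4πk) = 0.4097/(4π·0.0430) = 0.7582 K/W
  R_calcium silicate = (1/1.11 − 1/1.35)/(4πk) = 0.1602/(4π·0.0510) = 0.2499 K/W
ΣR = 3.010×10^-4 + 0.7582 + 0.2499 = 1.008 K/W
Q = ΔT/ΣR = (352 °C − 20.2 °C)/1.008 = 329 W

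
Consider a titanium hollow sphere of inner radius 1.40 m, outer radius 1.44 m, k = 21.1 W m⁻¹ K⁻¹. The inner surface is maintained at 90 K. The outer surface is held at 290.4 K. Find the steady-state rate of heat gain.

Q = 2.68×10^6 W

Q = 4πk·ΔT/(1/r₁ − 1/r₂) = 4π × 21.1 × 200.4 / (1/1.40 − 1/1.44) = 2.68×10^6 W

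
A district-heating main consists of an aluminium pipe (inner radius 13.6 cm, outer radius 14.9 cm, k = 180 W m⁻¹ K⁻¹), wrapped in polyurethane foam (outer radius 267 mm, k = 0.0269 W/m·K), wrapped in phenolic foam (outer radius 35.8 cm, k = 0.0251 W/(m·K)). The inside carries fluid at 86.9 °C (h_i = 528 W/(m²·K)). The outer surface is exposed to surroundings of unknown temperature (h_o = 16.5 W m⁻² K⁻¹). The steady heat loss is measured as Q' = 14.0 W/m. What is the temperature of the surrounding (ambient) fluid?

T_out = 12.1 °C

Series resistances:
  R'_conv,in = 1/(2πr h) = 1/(2π·0.136·528) = 0.002216 m·K/W
  R'_aluminium = ln(0.149/0.136)/(2πk) = 0.09129/(2π·180) = 8.072×10^-5 m·K/W
  R'_polyurethane foam = ln(0.267/0.149)/(2πk) = 0.5833/(2π·0.0269) = 3.451 m·K/W
  R'_phenolic foam = ln(0.358/0.267)/(2πk) = 0.2933/(2π·0.0251) = 1.860 m·K/W
  R'_conv,out = 1/(2πr h) = 1/(2π·0.358·16.5) = 0.02694 m·K/W
ΣR = 5.340 m·K/W
ΔT = Q'·ΣR = 14.0 × 5.340 = 74.76 K
Heat flows outward, so T_out = T_in − ΔT = 86.9 − 74.76 = 12.1 °C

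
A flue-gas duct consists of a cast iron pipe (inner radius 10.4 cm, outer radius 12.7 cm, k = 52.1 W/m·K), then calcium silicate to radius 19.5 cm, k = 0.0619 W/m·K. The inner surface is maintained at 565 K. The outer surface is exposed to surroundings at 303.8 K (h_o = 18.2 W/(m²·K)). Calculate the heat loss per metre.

Resistance network (inner→outer):
  R'_cast iron = ln(0.127/0.104)/(2πk) = 0.1998/(2π·52.1) = 6.103×10^-4 m·K/W
  R'_calcium silicate = ln(0.195/0.127)/(2πk) = 0.4288/(2π·0.0619) = 1.103 m·K/W
  R'_conv,out = 1/(2πr h) = 1/(2π·0.195·18.2) = 0.04485 m·K/W
ΣR = 6.103×10^-4 + 1.103 + 0.04485 = 1.148 m·K/W
Q' = ΔT/ΣR = (565 K − 303.8 K)/1.148 = 228 W/m

Q' = 228 W/m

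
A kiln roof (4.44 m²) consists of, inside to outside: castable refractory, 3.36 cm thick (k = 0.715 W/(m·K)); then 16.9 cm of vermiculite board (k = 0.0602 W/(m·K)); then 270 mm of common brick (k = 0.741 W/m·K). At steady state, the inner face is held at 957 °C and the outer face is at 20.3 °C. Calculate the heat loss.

Q = 1290 W

Series thermal resistances, inner to outer:
  R_castable refractory = L/(kA) = 0.0336/(0.715·4.44) = 0.01058 K/W
  R_vermiculite board = L/(kA) = 0.169/(0.0602·4.44) = 0.6323 K/W
  R_common brick = L/(kA) = 0.270/(0.741·4.44) = 0.08207 K/W
ΣR = 0.01058 + 0.6323 + 0.08207 = 0.7249 K/W
Q = ΔT/ΣR = (957 °C − 20.3 °C)/0.7249 = 1290 W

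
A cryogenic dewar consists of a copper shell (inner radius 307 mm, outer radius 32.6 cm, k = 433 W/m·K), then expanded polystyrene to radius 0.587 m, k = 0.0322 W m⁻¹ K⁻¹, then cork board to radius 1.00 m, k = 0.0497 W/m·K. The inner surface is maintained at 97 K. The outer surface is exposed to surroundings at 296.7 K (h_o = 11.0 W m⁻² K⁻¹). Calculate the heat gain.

Q = 44.3 W

Resistance network (inner→outer):
  R_copper = (1/0.307 − 1/0.326)/(4πk) = 0.1898/(4π·433) = 3.489×10^-5 K/W
  R_expanded polystyrene = (1/0.326 − 1/0.587)/(4πk) = 1.364/(4π·0.0322) = 3.371 K/W
  R_cork board = (1/0.587 − 1/1.00)/(4πk) = 0.7036/(4π·0.0497) = 1.127 K/W
  R_conv,out = 1/(4πr²h) = 1/(4π·1.00²·11.0) = 0.007234 K/W
ΣR = 3.489×10^-5 + 3.371 + 1.127 + 0.007234 = 4.505 K/W
Q = ΔT/ΣR = (97 K − 296.7 K)/4.505 = -44.3 W
(Negative Q ⇒ heat flows inward; heat gain = 44.3 W.)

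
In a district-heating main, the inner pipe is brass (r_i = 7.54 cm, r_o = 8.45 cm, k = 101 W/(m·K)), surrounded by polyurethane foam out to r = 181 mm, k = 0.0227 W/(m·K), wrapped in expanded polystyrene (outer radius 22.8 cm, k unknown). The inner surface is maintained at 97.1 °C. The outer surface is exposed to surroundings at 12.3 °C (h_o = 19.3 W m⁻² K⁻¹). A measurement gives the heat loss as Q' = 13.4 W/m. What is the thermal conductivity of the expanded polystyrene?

k = 0.0386 W/m·K

ΣR = ΔT/Q' = |97.1 − 12.3|/13.4 = 6.328 m·K/W
Known resistances:
  R'_brass = ln(0.0845/0.0754)/(2πk) = 0.1139/(2π·101) = 1.796×10^-4 m·K/W
  R'_polyurethane foam = ln(0.181/0.0845)/(2πk) = 0.7617/(2π·0.0227) = 5.341 m·K/W
  R'_conv,out = 1/(2πr h) = 1/(2π·0.228·19.3) = 0.03617 m·K/W
R_expanded polystyrene = ΣR − ΣR_known = 6.328 − 5.377 = 0.9510 m·K/W
ln(r₂/r₁)/(2πk) = 0.9510 ⇒ k = 0.2308/(2π·0.9510) = 0.0386 W/m·K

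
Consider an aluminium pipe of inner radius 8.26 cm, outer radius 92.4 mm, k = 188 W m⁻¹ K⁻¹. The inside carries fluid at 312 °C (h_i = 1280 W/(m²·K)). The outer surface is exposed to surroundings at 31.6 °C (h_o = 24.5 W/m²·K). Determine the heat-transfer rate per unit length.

Q' = 3900 W/m

Series thermal resistances, inner to outer:
  R'_conv,in = 1/(2πr h) = 1/(2π·0.0826·1280) = 0.001505 m·K/W
  R'_aluminium = ln(0.0924/0.0826)/(2πk) = 0.1121/(2π·188) = 9.492×10^-5 m·K/W
  R'_conv,out = 1/(2πr h) = 1/(2π·0.0924·24.5) = 0.07030 m·K/W
ΣR = 0.001505 + 9.492×10^-5 + 0.07030 = 0.07190 m·K/W
Q' = ΔT/ΣR = (312 °C − 31.6 °C)/0.07190 = 3900 W/m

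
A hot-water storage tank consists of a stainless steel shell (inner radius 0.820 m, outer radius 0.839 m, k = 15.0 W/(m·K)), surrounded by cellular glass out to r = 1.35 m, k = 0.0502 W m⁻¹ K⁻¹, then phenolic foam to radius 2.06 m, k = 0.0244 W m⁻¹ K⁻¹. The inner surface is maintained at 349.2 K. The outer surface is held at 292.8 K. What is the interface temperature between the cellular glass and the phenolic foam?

Series thermal resistances, inner to outer:
  R_stainless steel = (1/0.820 − 1/0.839)/(4πk) = 0.02762/(4π·15.0) = 1.465×10^-4 K/W
  R_cellular glass = (1/0.839 − 1/1.35)/(4πk) = 0.4512/(4π·0.0502) = 0.7152 K/W
  R_phenolic foam = (1/1.35 − 1/2.06)/(4πk) = 0.2553/(4π·0.0244) = 0.8326 K/W
ΣR = 1.465×10^-4 + 0.7152 + 0.8326 = 1.548 K/W
Q = ΔT/ΣR = (349.2 K − 292.8 K)/1.548 = 36.43 W
From the inner boundary to the cellular glass/phenolic foam interface, ΣR_partial = 0.7153 K/W.
T_interface = T_in − Q·ΣR_partial = 349.2 K − (36.43)(0.7153) = 323.1 K

T = 323.1 K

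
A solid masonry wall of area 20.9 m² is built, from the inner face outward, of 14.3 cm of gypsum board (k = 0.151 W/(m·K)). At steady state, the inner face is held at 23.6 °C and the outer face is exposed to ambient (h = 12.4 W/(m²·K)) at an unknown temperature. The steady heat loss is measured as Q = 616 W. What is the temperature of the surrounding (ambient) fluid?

T_out = -6.69 °C

Series resistances:
  R_gypsum board = L/(kA) = 0.143/(0.151·20.9) = 0.04531 K/W
  R_conv,out = 1/(hA) = 1/(12.4·20.9) = 0.003859 K/W
ΣR = 0.04917 K/W
ΔT = Q·ΣR = 616 × 0.04917 = 30.29 K
Heat flows outward, so T_out = T_in − ΔT = 23.6 − 30.29 = -6.69 °C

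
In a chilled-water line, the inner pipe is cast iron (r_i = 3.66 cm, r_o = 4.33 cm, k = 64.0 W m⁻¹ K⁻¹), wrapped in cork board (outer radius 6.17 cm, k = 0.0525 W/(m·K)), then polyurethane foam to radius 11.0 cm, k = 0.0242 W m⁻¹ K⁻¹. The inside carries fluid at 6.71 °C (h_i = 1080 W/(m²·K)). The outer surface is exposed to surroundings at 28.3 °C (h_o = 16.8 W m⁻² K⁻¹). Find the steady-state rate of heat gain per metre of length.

Treat each layer as a resistance in series:
  R'_conv,in = 1/(2πr h) = 1/(2π·0.0366·1080) = 0.004026 m·K/W
  R'_cast iron = ln(0.0433/0.0366)/(2πk) = 0.1681/(2π·64.0) = 4.180×10^-4 m·K/W
  R'_cork board = ln(0.0617/0.0433)/(2πk) = 0.3541/(2π·0.0525) = 1.074 m·K/W
  R'_polyurethane foam = ln(0.110/0.0617)/(2πk) = 0.5782/(2π·0.0242) = 3.803 m·K/W
  R'_conv,out = 1/(2πr h) = 1/(2π·0.110·16.8) = 0.08612 m·K/W
ΣR = 0.004026 + 4.180×10^-4 + 1.074 + 3.803 + 0.08612 = 4.968 m·K/W
Q' = ΔT/ΣR = (6.71 °C − 28.3 °C)/4.968 = -4.35 W/m
(Negative Q' ⇒ heat flows inward; heat gain = 4.35 W/m.)

Q' = 4.35 W/m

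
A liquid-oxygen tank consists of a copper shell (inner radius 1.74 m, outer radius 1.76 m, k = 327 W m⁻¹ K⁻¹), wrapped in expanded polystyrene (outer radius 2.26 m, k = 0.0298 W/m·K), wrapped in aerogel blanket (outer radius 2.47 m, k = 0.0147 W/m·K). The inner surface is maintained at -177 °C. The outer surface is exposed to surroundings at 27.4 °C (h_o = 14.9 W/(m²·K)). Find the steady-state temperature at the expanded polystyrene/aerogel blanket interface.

T = -50.0 °C

Series thermal resistances, inner to outer:
  R_copper = (1/1.74 − 1/1.76)/(4πk) = 0.006531/(4π·327) = 1.589×10^-6 K/W
  R_expanded polystyrene = (1/1.76 − 1/2.26)/(4πk) = 0.1257/(4π·0.0298) = 0.3357 K/W
  R_aerogel blanket = (1/2.26 − 1/2.47)/(4πk) = 0.03762/(4π·0.0147) = 0.2037 K/W
  R_conv,out = 1/(4πr²h) = 1/(4π·2.47²·14.9) = 8.754×10^-4 K/W
ΣR = 1.589×10^-6 + 0.3357 + 0.2037 + 8.754×10^-4 = 0.5403 K/W
Q = ΔT/ΣR = (-177 °C − 27.4 °C)/0.5403 = -378.3 W
From the inner boundary to the expanded polystyrene/aerogel blanket interface, ΣR_partial = 0.3357 K/W.
T_interface = T_in − Q·ΣR_partial = -177 °C − (-378.3)(0.3357) = -50.0 °C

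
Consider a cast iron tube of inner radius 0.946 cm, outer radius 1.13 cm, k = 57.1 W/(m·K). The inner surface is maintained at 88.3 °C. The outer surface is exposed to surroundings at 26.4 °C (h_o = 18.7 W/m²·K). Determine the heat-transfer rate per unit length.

Resistance network (inner→outer):
  R'_cast iron = ln(0.0113/0.00946)/(2πk) = 0.1777/(2π·57.1) = 4.954×10^-4 m·K/W
  R'_conv,out = 1/(2πr h) = 1/(2π·0.0113·18.7) = 0.7532 m·K/W
ΣR = 4.954×10^-4 + 0.7532 = 0.7537 m·K/W
Q' = ΔT/ΣR = (88.3 °C − 26.4 °C)/0.7537 = 82.1 W/m

Q' = 82.1 W/m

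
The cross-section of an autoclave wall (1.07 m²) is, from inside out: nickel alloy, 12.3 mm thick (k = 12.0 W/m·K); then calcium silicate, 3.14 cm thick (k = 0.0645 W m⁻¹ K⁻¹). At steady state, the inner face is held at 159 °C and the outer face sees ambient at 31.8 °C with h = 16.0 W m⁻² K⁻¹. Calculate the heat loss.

Treat each layer as a resistance in series:
  R_nickel alloy = L/(kA) = 0.0123/(12.0·1.07) = 9.579×10^-4 K/W
  R_calcium silicate = L/(kA) = 0.0314/(0.0645·1.07) = 0.4550 K/W
  R_conv,out = 1/(hA) = 1/(16.0·1.07) = 0.05841 K/W
ΣR = 9.579×10^-4 + 0.4550 + 0.05841 = 0.5144 K/W
Q = ΔT/ΣR = (159 °C − 31.8 °C)/0.5144 = 247 W

Q = 247 W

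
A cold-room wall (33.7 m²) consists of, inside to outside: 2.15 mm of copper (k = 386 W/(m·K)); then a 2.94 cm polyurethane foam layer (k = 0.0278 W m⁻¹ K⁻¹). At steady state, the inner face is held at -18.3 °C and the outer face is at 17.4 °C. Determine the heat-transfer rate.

Q = 1140 W

Treat each layer as a resistance in series:
  R_copper = L/(kA) = 0.00215/(386·33.7) = 1.653×10^-7 K/W
  R_polyurethane foam = L/(kA) = 0.0294/(0.0278·33.7) = 0.03138 K/W
ΣR = 1.653×10^-7 + 0.03138 = 0.03138 K/W
Q = ΔT/ΣR = (-18.3 °C − 17.4 °C)/0.03138 = -1140 W
(Negative Q ⇒ heat flows inward; heat gain = 1140 W.)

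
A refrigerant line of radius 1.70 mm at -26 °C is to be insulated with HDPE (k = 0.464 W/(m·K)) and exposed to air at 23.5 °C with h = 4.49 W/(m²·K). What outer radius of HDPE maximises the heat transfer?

r_cr = 10.3 cm

For a cylinder, r_cr = k_ins/h = 0.464/4.49 = 0.103 m = 10.3 cm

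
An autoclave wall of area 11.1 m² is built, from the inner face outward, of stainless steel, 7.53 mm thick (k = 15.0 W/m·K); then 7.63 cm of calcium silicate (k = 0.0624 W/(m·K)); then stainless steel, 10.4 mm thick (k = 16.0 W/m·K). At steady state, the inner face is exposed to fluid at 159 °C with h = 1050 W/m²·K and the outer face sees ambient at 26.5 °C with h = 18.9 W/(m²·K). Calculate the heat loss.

Q = 1150 W

Treat each layer as a resistance in series:
  R_conv,in = 1/(hA) = 1/(1050·11.1) = 8.580×10^-5 K/W
  R_stainless steel = L/(kA) = 0.00753/(15.0·11.1) = 4.523×10^-5 K/W
  R_calcium silicate = L/(kA) = 0.0763/(0.0624·11.1) = 0.1102 K/W
  R_stainless steel = L/(kA) = 0.0104/(16.0·11.1) = 5.856×10^-5 K/W
  R_conv,out = 1/(hA) = 1/(18.9·11.1) = 0.004767 K/W
ΣR = 8.580×10^-5 + 4.523×10^-5 + 0.1102 + 5.856×10^-5 + 0.004767 = 0.1152 K/W
Q = ΔT/ΣR = (159 °C − 26.5 °C)/0.1152 = 1150 W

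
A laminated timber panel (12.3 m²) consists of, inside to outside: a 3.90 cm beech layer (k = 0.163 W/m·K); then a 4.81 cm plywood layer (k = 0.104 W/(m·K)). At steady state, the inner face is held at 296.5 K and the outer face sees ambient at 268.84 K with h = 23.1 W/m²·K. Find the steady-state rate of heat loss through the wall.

Q = 457 W

Resistance network (inner→outer):
  R_beech = L/(kA) = 0.0390/(0.163·12.3) = 0.01945 K/W
  R_plywood = L/(kA) = 0.0481/(0.104·12.3) = 0.03760 K/W
  R_conv,out = 1/(hA) = 1/(23.1·12.3) = 0.003520 K/W
ΣR = 0.01945 + 0.03760 + 0.003520 = 0.06057 K/W
Q = ΔT/ΣR = (296.5 K − 268.84 K)/0.06057 = 457 W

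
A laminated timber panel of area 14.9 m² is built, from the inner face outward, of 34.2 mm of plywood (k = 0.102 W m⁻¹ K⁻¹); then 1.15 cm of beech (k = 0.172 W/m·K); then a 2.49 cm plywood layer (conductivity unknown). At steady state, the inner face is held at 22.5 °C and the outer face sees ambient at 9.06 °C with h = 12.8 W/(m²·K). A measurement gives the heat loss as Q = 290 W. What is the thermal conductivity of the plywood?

k = 0.118 W/m·K

ΣR = ΔT/Q = |22.5 − 9.06|/290 = 0.04634 K/W
Known resistances:
  R_plywood = L/(kA) = 0.0342/(0.102·14.9) = 0.02250 K/W
  R_beech = L/(kA) = 0.0115/(0.172·14.9) = 0.004487 K/W
  R_conv,out = 1/(hA) = 1/(12.8·14.9) = 0.005243 K/W
R_plywood = ΣR − ΣR_known = 0.04634 − 0.03223 = 0.01411 K/W
L/(kA) = 0.01411 ⇒ k = 0.0249/(0.01411·14.9) = 0.118 W/m·K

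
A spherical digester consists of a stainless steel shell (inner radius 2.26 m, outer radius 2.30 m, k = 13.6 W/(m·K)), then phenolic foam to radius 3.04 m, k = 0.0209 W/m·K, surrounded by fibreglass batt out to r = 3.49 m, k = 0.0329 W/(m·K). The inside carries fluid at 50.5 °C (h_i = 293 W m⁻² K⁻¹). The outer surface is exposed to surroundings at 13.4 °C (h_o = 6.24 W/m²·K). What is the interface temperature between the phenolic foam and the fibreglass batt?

Series thermal resistances, inner to outer:
  R_conv,in = 1/(4πr²h) = 1/(4π·2.26²·293) = 5.317×10^-5 K/W
  R_stainless steel = (1/2.26 − 1/2.30)/(4πk) = 0.007695/(4π·13.6) = 4.503×10^-5 K/W
  R_phenolic foam = (1/2.30 − 1/3.04)/(4πk) = 0.1058/(4π·0.0209) = 0.4030 K/W
  R_fibreglass batt = (1/3.04 − 1/3.49)/(4πk) = 0.04241/(4π·0.0329) = 0.1026 K/W
  R_conv,out = 1/(4πr²h) = 1/(4π·3.49²·6.24) = 0.001047 K/W
ΣR = 5.317×10^-5 + 4.503×10^-5 + 0.4030 + 0.1026 + 0.001047 = 0.5067 K/W
Q = ΔT/ΣR = (50.5 °C − 13.4 °C)/0.5067 = 73.22 W
From the inner boundary to the phenolic foam/fibreglass batt interface, ΣR_partial = 0.4031 K/W.
T_interface = T_in − Q·ΣR_partial = 50.5 °C − (73.22)(0.4031) = 21.0 °C

T = 21.0 °C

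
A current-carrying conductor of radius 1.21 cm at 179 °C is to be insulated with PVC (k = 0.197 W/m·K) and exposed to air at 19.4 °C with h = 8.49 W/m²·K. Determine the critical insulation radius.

r_cr = 2.32 cm

For a cylinder, r_cr = k_ins/h = 0.197/8.49 = 0.0232 m = 2.32 cm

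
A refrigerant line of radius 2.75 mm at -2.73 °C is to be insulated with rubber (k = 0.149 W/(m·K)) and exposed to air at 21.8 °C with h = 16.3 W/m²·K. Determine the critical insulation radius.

For a cylinder, r_cr = k_ins/h = 0.149/16.3 = 0.00914 m = 0.914 cm

r_cr = 0.914 cm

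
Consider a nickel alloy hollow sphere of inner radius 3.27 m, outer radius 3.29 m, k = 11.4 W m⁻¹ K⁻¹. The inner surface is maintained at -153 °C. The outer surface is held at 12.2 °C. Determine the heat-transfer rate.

Q = 4πk·ΔT/(1/r₁ − 1/r₂) = 4π × 11.4 × 165.2 / (1/3.27 − 1/3.29) = 1.27×10^7 W

Q = 1.27×10^7 W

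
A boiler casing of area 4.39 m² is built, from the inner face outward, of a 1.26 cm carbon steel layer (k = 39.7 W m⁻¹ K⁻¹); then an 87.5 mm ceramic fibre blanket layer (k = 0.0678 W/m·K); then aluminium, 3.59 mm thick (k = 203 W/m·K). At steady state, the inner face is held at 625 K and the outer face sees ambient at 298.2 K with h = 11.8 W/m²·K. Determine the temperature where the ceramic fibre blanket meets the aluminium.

Series thermal resistances, inner to outer:
  R_carbon steel = L/(kA) = 0.0126/(39.7·4.39) = 7.230×10^-5 K/W
  R_ceramic fibre blanket = L/(kA) = 0.0875/(0.0678·4.39) = 0.2940 K/W
  R_aluminium = L/(kA) = 0.00359/(203·4.39) = 4.028×10^-6 K/W
  R_conv,out = 1/(hA) = 1/(11.8·4.39) = 0.01930 K/W
ΣR = 7.230×10^-5 + 0.2940 + 4.028×10^-6 + 0.01930 = 0.3134 K/W
Q = ΔT/ΣR = (625 K − 298.2 K)/0.3134 = 1043 W
From the inner boundary to the ceramic fibre blanket/aluminium interface, ΣR_partial = 0.2941 K/W.
T_interface = T_in − Q·ΣR_partial = 625 K − (1043)(0.2941) = 318.3 K

T = 318.3 K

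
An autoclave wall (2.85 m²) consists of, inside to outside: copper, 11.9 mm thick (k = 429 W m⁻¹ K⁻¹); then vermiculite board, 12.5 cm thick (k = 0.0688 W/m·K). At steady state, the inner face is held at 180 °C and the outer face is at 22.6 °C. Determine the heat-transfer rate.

Treat each layer as a resistance in series:
  R_copper = L/(kA) = 0.0119/(429·2.85) = 9.733×10^-6 K/W
  R_vermiculite board = L/(kA) = 0.125/(0.0688·2.85) = 0.6375 K/W
ΣR = 9.733×10^-6 + 0.6375 = 0.6375 K/W
Q = ΔT/ΣR = (180 °C − 22.6 °C)/0.6375 = 247 W

Q = 247 W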